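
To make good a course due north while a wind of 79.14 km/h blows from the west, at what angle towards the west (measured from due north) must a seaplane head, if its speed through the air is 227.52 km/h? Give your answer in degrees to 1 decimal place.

20.4°

The wind pushes perpendicular to the desired track; the heading must have a component into the wind equal to 79.14 km/h: 227.52 sin θ = 79.14.
sin θ = 0.3478, so θ = 20.355°.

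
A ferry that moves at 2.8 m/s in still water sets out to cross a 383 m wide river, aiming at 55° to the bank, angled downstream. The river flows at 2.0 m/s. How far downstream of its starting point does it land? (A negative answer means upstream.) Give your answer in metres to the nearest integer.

Perpendicular speed = 2.294 m/s; crossing time = 383 / 2.294 = 166.985 s.
Net downstream speed = 3.606 m/s.
Drift = 3.606 × 166.985 = 602.149 m (downstream).

602 m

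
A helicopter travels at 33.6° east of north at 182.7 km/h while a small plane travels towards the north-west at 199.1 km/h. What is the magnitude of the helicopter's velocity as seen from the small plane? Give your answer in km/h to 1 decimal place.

242.2 km/h

Taking east as x and north as y: helicopter velocity = (101.105, 152.175) km/h; small plane velocity = (-140.785, 140.785) km/h.
Velocity of helicopter relative to small plane = (101.105, 152.175) − (-140.785, 140.785) = (241.890, 11.390) km/h.
Magnitude = |(241.890, 11.390)| = 242.158 km/h.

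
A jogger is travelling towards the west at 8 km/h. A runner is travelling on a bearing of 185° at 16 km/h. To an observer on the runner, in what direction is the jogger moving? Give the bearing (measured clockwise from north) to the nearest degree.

Taking east as x and north as y: jogger velocity = (-8.000, 0.000) km/h; runner velocity = (-1.394, -15.939) km/h.
Velocity of jogger relative to runner = (-8.000, 0.000) − (-1.394, -15.939) = (-6.606, 15.939) km/h.
Bearing = atan2(-6.61, 15.94) = 337.49° clockwise from north.

337°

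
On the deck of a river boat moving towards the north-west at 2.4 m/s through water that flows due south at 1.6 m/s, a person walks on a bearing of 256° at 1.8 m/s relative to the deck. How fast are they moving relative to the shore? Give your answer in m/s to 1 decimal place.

3.5 m/s

In east/north components (m/s): person relative to river boat = (-1.747, -0.435); river boat relative to water = (-1.697, 1.697); water relative to ground = (0.000, -1.600).
Sum = (-3.444, -0.338) m/s.
Speed = |(-3.444, -0.338)| = 3.460 m/s.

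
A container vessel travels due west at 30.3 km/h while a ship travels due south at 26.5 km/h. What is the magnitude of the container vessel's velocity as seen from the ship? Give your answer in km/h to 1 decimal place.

40.3 km/h

Taking east as x and north as y: container vessel velocity = (-30.300, 0.000) km/h; ship velocity = (0.000, -26.500) km/h.
Velocity of container vessel relative to ship = (-30.300, 0.000) − (0.000, -26.500) = (-30.300, 26.500) km/h.
Magnitude = |(-30.300, 26.500)| = 40.253 km/h.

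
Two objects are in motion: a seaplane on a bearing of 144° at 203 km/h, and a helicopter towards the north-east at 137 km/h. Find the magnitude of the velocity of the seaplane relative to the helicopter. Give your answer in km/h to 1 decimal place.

262.1 km/h

Taking east as x and north as y: seaplane velocity = (119.320, -164.230) km/h; helicopter velocity = (96.874, 96.874) km/h.
Velocity of seaplane relative to helicopter = (119.320, -164.230) − (96.874, 96.874) = (22.447, -261.104) km/h.
Magnitude = |(22.447, -261.104)| = 262.067 km/h.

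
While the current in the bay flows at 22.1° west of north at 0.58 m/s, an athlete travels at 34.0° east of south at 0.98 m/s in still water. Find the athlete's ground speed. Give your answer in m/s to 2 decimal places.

Taking east as x and north as y: velocity relative to the water = (0.548, -0.812) m/s; the water relative to ground = (-0.218, 0.537) m/s.
Velocity relative to ground = (0.548, -0.812) + (-0.218, 0.537) = (0.330, -0.275) m/s.
Speed = |(0.330, -0.275)| = 0.429 m/s.

0.43 m/s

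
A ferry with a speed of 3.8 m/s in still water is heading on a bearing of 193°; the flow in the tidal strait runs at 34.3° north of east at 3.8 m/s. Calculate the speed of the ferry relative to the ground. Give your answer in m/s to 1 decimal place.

Taking east as x and north as y: velocity relative to the water = (-0.855, -3.703) m/s; the water relative to ground = (3.139, 2.141) m/s.
Velocity relative to ground = (-0.855, -3.703) + (3.139, 2.141) = (2.284, -1.561) m/s.
Speed = |(2.284, -1.561)| = 2.767 m/s.

2.8 m/s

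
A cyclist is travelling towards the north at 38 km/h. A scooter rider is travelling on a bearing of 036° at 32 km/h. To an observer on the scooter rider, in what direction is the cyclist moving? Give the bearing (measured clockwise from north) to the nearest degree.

303°

Taking east as x and north as y: cyclist velocity = (0.000, 38.000) km/h; scooter rider velocity = (18.809, 25.889) km/h.
Velocity of cyclist relative to scooter rider = (0.000, 38.000) − (18.809, 25.889) = (-18.809, 12.111) km/h.
Bearing = atan2(-18.81, 12.11) = 302.78° clockwise from north.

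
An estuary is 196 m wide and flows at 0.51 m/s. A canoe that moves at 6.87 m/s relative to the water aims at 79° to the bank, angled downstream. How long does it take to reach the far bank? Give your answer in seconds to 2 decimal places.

29.06 s

The component of the canoe's velocity perpendicular to the bank is 6.87 × sin 79° = 6.744 m/s.
The flow acts along the bank and has no component across it.
Time = 196 / 6.744 = 29.064 s.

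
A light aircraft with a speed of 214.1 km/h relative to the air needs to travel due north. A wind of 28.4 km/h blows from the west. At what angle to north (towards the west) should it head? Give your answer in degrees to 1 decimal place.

The wind pushes perpendicular to the desired track; the heading must have a component into the wind equal to 28.4 km/h: 214.1 sin θ = 28.4.
sin θ = 0.1326, so θ = 7.623°.

7.6°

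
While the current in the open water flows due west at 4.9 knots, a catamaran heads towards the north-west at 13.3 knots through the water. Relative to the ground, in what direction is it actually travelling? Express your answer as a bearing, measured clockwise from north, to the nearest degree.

Taking east as x and north as y: velocity relative to the water = (-9.405, 9.405) knots; the water relative to ground = (-4.900, 0.000) knots.
Velocity relative to ground = (-9.405, 9.405) + (-4.900, 0.000) = (-14.305, 9.405) knots.
Bearing = atan2(-14.30, 9.40) = 303.32° clockwise from north.

303°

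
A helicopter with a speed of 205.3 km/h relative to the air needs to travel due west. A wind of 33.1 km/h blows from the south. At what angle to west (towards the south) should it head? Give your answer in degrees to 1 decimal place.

The wind pushes perpendicular to the desired track; the heading must have a component into the wind equal to 33.1 km/h: 205.3 sin θ = 33.1.
sin θ = 0.1612, so θ = 9.278°.

9.3°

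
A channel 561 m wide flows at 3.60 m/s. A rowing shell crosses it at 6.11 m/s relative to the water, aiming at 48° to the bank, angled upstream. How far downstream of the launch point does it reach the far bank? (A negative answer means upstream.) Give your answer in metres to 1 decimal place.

-60.3 m

Perpendicular speed = 4.541 m/s; crossing time = 561 / 4.541 = 123.552 s.
Net downstream speed = -0.488 m/s.
Drift = -0.488 × 123.552 = -60.341 m (upstream).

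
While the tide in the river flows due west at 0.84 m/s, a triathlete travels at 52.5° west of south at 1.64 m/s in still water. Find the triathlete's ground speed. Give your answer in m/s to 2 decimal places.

2.36 m/s

Taking east as x and north as y: velocity relative to the water = (-1.301, -0.998) m/s; the water relative to ground = (-0.840, 0.000) m/s.
Velocity relative to ground = (-1.301, -0.998) + (-0.840, 0.000) = (-2.141, -0.998) m/s.
Speed = |(-2.141, -0.998)| = 2.362 m/s.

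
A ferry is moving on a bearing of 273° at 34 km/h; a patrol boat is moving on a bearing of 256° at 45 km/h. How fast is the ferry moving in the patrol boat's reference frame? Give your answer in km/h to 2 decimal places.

15.96 km/h

Taking east as x and north as y: ferry velocity = (-33.953, 1.779) km/h; patrol boat velocity = (-43.663, -10.886) km/h.
Velocity of ferry relative to patrol boat = (-33.953, 1.779) − (-43.663, -10.886) = (9.710, 12.666) km/h.
Magnitude = |(9.710, 12.666)| = 15.960 km/h.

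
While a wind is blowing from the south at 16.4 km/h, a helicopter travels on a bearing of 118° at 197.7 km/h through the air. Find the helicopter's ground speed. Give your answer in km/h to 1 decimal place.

190.6 km/h

Taking east as x and north as y: velocity relative to the air = (174.559, -92.815) km/h; the air relative to ground = (0.000, 16.400) km/h.
Velocity relative to ground = (174.559, -92.815) + (0.000, 16.400) = (174.559, -76.415) km/h.
Speed = |(174.559, -76.415)| = 190.552 km/h.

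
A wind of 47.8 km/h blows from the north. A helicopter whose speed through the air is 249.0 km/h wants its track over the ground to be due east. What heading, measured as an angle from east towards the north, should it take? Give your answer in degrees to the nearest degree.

The wind pushes perpendicular to the desired track; the heading must have a component into the wind equal to 47.8 km/h: 249.0 sin θ = 47.8.
sin θ = 0.1920, so θ = 11.068°.

11°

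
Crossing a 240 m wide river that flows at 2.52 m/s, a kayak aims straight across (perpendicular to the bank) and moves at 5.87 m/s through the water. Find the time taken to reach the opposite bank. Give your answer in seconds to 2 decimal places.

The component of the kayak's velocity perpendicular to the bank is 5.87 m/s.
Only the cross-stream component determines the crossing time; the current contributes nothing perpendicular to the bank.
Time = 240 / 5.870 = 40.886 s.

40.89 s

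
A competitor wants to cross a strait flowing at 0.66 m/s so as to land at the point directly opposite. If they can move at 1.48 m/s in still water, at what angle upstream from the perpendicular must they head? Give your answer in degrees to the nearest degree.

26°

To cancel the current, the upstream component of the competitor's velocity must equal the flow: 1.48 sin θ = 0.66.
sin θ = 0.66 / 1.48 = 0.4459.
θ = arcsin(0.4459) = 26.484°.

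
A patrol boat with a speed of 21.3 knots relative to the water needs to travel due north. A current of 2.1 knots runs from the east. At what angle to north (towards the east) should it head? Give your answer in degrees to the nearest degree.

The current pushes perpendicular to the desired track; the heading must have a component into the current equal to 2.1 knots: 21.3 sin θ = 2.1.
sin θ = 0.0986, so θ = 5.658°.

6°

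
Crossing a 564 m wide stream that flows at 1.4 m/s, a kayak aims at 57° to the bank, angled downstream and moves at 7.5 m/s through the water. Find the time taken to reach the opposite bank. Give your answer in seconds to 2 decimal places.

The component of the kayak's velocity perpendicular to the bank is 7.5 × sin 57° = 6.290 m/s.
The current is parallel to the bank, so it does not affect the crossing time.
Time = 564 / 6.290 = 89.666 s.

89.67 s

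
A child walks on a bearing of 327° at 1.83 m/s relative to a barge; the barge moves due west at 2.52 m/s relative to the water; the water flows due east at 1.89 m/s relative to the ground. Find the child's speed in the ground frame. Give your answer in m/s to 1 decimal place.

2.2 m/s

In east/north components (m/s): child relative to barge = (-0.997, 1.535); barge relative to water = (-2.520, 0.000); water relative to ground = (1.890, 0.000).
Sum = (-1.627, 1.535) m/s.
Speed = |(-1.627, 1.535)| = 2.236 m/s.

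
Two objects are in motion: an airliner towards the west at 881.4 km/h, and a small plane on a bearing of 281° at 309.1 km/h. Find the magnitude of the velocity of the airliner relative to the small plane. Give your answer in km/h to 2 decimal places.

Taking east as x and north as y: airliner velocity = (-881.400, 0.000) km/h; small plane velocity = (-303.421, 58.979) km/h.
Velocity of airliner relative to small plane = (-881.400, 0.000) − (-303.421, 58.979) = (-577.979, -58.979) km/h.
Magnitude = |(-577.979, -58.979)| = 580.980 km/h.

580.98 km/h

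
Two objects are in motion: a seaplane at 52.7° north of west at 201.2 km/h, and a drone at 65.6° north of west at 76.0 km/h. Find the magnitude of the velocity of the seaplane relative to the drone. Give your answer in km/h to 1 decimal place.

128.2 km/h

Taking east as x and north as y: seaplane velocity = (-121.925, 160.049) km/h; drone velocity = (-31.396, 69.212) km/h.
Velocity of seaplane relative to drone = (-121.925, 160.049) − (-31.396, 69.212) = (-90.529, 90.837) km/h.
Magnitude = |(-90.529, 90.837)| = 128.245 km/h.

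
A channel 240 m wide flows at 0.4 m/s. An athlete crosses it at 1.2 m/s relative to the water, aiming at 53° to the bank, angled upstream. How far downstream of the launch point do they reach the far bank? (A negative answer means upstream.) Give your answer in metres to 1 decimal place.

-80.7 m

Perpendicular speed = 0.958 m/s; crossing time = 240 / 0.958 = 250.427 s.
Net downstream speed = -0.322 m/s.
Drift = -0.322 × 250.427 = -80.682 m (upstream).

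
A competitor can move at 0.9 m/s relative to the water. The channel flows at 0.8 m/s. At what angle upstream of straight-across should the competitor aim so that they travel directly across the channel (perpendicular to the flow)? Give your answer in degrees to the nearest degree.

To cancel the current, the upstream component of the competitor's velocity must equal the flow: 0.9 sin θ = 0.8.
sin θ = 0.8 / 0.9 = 0.8889.
θ = arcsin(0.8889) = 62.734°.

63°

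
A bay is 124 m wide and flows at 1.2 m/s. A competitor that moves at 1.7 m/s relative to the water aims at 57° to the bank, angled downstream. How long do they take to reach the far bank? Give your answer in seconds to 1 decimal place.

87.0 s

The component of the competitor's velocity perpendicular to the bank is 1.7 × sin 57° = 1.426 m/s.
The flow acts along the bank and has no component across it.
Time = 124 / 1.426 = 86.972 s.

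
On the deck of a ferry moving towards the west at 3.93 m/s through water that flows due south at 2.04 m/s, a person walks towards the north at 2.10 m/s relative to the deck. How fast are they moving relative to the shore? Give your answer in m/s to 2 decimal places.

In east/north components (m/s): person relative to ferry = (0.000, 2.100); ferry relative to water = (-3.930, 0.000); water relative to ground = (0.000, -2.040).
Sum = (-3.930, 0.060) m/s.
Speed = |(-3.930, 0.060)| = 3.930 m/s.

3.93 m/s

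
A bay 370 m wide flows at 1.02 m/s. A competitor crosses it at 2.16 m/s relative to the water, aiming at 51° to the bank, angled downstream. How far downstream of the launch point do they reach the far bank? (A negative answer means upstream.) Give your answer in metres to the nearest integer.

524 m

Perpendicular speed = 1.679 m/s; crossing time = 370 / 1.679 = 220.417 s.
Net downstream speed = 2.379 m/s.
Drift = 2.379 × 220.417 = 524.446 m (downstream).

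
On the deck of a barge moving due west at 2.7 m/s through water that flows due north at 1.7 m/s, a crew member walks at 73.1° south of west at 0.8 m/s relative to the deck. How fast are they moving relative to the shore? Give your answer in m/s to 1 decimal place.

3.1 m/s

In east/north components (m/s): crew member relative to barge = (-0.233, -0.765); barge relative to water = (-2.700, 0.000); water relative to ground = (0.000, 1.700).
Sum = (-2.933, 0.935) m/s.
Speed = |(-2.933, 0.935)| = 3.078 m/s.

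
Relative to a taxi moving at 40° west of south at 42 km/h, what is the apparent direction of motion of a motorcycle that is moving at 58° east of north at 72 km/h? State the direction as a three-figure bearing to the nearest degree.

Taking east as x and north as y: motorcycle velocity = (61.059, 38.154) km/h; taxi velocity = (-26.997, -32.174) km/h.
Velocity of motorcycle relative to taxi = (61.059, 38.154) − (-26.997, -32.174) = (88.057, 70.328) km/h.
Bearing = atan2(88.06, 70.33) = 51.39° clockwise from north.

051°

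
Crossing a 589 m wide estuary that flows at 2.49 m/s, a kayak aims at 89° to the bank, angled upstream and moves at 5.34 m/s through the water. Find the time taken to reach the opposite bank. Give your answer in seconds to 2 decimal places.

110.32 s

The component of the kayak's velocity perpendicular to the bank is 5.34 × sin 89° = 5.339 m/s.
The flow acts along the bank and has no component across it.
Time = 589 / 5.339 = 110.316 s.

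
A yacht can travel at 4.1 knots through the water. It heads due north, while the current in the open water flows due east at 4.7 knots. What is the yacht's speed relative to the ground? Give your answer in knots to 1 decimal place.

6.2 knots

Taking east as x and north as y: velocity relative to the water = (0.000, 4.100) knots; the water relative to ground = (4.700, 0.000) knots.
Velocity relative to ground = (0.000, 4.100) + (4.700, 0.000) = (4.700, 4.100) knots.
Speed = |(4.700, 4.100)| = 6.237 knots.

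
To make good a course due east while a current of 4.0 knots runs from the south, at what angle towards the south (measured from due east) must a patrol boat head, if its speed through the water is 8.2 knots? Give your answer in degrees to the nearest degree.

29°

The current pushes perpendicular to the desired track; the heading must have a component into the current equal to 4.0 knots: 8.2 sin θ = 4.0.
sin θ = 0.4878, so θ = 29.196°.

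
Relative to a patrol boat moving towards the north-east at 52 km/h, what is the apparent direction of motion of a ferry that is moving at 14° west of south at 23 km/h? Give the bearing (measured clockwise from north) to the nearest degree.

Taking east as x and north as y: ferry velocity = (-5.564, -22.317) km/h; patrol boat velocity = (36.770, 36.770) km/h.
Velocity of ferry relative to patrol boat = (-5.564, -22.317) − (36.770, 36.770) = (-42.334, -59.086) km/h.
Bearing = atan2(-42.33, -59.09) = 215.62° clockwise from north.

216°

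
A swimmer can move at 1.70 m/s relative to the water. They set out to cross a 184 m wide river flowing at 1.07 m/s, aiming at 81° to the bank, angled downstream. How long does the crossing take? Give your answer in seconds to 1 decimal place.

109.6 s

The component of the swimmer's velocity perpendicular to the bank is 1.70 × sin 81° = 1.679 m/s.
The current is parallel to the bank, so it does not affect the crossing time.
Time = 184 / 1.679 = 109.584 s.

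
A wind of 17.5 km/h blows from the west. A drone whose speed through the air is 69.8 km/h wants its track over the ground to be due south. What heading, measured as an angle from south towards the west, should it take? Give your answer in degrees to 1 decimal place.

14.5°

The wind pushes perpendicular to the desired track; the heading must have a component into the wind equal to 17.5 km/h: 69.8 sin θ = 17.5.
sin θ = 0.2507, so θ = 14.520°.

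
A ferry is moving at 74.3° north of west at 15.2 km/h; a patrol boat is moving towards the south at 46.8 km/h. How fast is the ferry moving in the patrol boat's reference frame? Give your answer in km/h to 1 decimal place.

Taking east as x and north as y: ferry velocity = (-4.113, 14.633) km/h; patrol boat velocity = (0.000, -46.800) km/h.
Velocity of ferry relative to patrol boat = (-4.113, 14.633) − (0.000, -46.800) = (-4.113, 61.433) km/h.
Magnitude = |(-4.113, 61.433)| = 61.570 km/h.

61.6 km/h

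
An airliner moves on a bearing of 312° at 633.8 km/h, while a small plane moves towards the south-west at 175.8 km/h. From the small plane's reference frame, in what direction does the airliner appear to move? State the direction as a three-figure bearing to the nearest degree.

Taking east as x and north as y: airliner velocity = (-471.005, 424.095) km/h; small plane velocity = (-124.309, -124.309) km/h.
Velocity of airliner relative to small plane = (-471.005, 424.095) − (-124.309, -124.309) = (-346.696, 548.404) km/h.
Bearing = atan2(-346.70, 548.40) = 327.70° clockwise from north.

328°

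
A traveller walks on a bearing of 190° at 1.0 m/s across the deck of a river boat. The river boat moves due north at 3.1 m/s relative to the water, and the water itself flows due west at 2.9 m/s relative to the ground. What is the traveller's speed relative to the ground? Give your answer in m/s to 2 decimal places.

In east/north components (m/s): traveller relative to river boat = (-0.174, -0.985); river boat relative to water = (0.000, 3.100); water relative to ground = (-2.900, 0.000).
Sum = (-3.074, 2.115) m/s.
Speed = |(-3.074, 2.115)| = 3.731 m/s.

3.73 m/s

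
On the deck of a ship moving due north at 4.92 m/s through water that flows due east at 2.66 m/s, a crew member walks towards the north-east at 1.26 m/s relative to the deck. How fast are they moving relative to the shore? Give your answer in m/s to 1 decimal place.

In east/north components (m/s): crew member relative to ship = (0.891, 0.891); ship relative to water = (0.000, 4.920); water relative to ground = (2.660, 0.000).
Sum = (3.551, 5.811) m/s.
Speed = |(3.551, 5.811)| = 6.810 m/s.

6.8 m/s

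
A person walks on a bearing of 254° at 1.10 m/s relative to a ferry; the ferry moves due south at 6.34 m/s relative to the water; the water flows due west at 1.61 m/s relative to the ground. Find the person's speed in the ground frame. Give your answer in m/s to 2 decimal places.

In east/north components (m/s): person relative to ferry = (-1.057, -0.303); ferry relative to water = (0.000, -6.340); water relative to ground = (-1.610, 0.000).
Sum = (-2.667, -6.643) m/s.
Speed = |(-2.667, -6.643)| = 7.159 m/s.

7.16 m/s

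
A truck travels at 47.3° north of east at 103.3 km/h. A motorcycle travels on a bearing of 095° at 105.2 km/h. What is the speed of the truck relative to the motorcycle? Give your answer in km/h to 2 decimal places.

Taking east as x and north as y: truck velocity = (70.054, 75.917) km/h; motorcycle velocity = (104.800, -9.169) km/h.
Velocity of truck relative to motorcycle = (70.054, 75.917) − (104.800, -9.169) = (-34.746, 85.085) km/h.
Magnitude = |(-34.746, 85.085)| = 91.907 km/h.

91.91 km/h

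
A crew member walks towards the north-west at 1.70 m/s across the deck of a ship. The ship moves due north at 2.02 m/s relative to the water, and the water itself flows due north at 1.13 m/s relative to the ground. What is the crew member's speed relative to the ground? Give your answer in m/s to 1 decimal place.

4.5 m/s

In east/north components (m/s): crew member relative to ship = (-1.202, 1.202); ship relative to water = (0.000, 2.020); water relative to ground = (0.000, 1.130).
Sum = (-1.202, 4.352) m/s.
Speed = |(-1.202, 4.352)| = 4.515 m/s.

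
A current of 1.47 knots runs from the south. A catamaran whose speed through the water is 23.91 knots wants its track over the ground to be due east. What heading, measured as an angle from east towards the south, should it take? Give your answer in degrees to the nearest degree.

4°

The current pushes perpendicular to the desired track; the heading must have a component into the current equal to 1.47 knots: 23.91 sin θ = 1.47.
sin θ = 0.0615, so θ = 3.525°.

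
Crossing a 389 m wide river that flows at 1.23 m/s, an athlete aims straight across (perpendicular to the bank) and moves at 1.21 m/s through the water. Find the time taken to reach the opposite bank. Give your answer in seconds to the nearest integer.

321 s

The component of the athlete's velocity perpendicular to the bank is 1.21 m/s.
The flow acts along the bank and has no component across it.
Time = 389 / 1.210 = 321.488 s.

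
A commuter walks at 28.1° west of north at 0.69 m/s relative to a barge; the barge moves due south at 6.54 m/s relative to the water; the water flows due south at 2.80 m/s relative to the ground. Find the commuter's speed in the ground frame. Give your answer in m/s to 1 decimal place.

8.7 m/s

In east/north components (m/s): commuter relative to barge = (-0.325, 0.609); barge relative to water = (0.000, -6.540); water relative to ground = (0.000, -2.800).
Sum = (-0.325, -8.731) m/s.
Speed = |(-0.325, -8.731)| = 8.737 m/s.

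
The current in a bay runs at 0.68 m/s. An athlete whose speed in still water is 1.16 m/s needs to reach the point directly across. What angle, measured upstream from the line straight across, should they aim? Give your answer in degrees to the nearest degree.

36°

To cancel the current, the upstream component of the athlete's velocity must equal the flow: 1.16 sin θ = 0.68.
sin θ = 0.68 / 1.16 = 0.5862.
θ = arcsin(0.5862) = 35.888°.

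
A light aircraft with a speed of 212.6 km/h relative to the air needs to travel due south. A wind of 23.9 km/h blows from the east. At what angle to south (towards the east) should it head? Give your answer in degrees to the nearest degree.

The wind pushes perpendicular to the desired track; the heading must have a component into the wind equal to 23.9 km/h: 212.6 sin θ = 23.9.
sin θ = 0.1124, so θ = 6.455°.

6°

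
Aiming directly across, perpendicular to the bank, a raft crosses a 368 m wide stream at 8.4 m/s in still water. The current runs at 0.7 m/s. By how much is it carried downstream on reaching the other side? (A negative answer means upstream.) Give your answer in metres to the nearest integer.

31 m

Perpendicular speed = 8.400 m/s; crossing time = 368 / 8.400 = 43.810 s.
Net downstream speed = 0.700 m/s.
Drift = 0.700 × 43.810 = 30.667 m (downstream).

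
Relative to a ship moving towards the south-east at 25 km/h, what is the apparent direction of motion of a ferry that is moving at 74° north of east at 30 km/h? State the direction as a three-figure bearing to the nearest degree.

Taking east as x and north as y: ferry velocity = (8.269, 28.838) km/h; ship velocity = (17.678, -17.678) km/h.
Velocity of ferry relative to ship = (8.269, 28.838) − (17.678, -17.678) = (-9.409, 46.516) km/h.
Bearing = atan2(-9.41, 46.52) = 348.57° clockwise from north.

349°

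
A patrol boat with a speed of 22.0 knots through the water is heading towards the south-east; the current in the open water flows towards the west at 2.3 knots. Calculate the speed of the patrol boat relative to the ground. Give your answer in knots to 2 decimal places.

20.44 knots

Taking east as x and north as y: velocity relative to the water = (15.556, -15.556) knots; the water relative to ground = (-2.300, 0.000) knots.
Velocity relative to ground = (15.556, -15.556) + (-2.300, 0.000) = (13.256, -15.556) knots.
Speed = |(13.256, -15.556)| = 20.438 knots.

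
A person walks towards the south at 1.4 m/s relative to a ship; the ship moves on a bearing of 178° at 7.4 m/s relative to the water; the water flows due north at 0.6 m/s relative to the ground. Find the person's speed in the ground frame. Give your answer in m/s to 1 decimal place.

8.2 m/s

In east/north components (m/s): person relative to ship = (0.000, -1.400); ship relative to water = (0.258, -7.395); water relative to ground = (0.000, 0.600).
Sum = (0.258, -8.195) m/s.
Speed = |(0.258, -8.195)| = 8.200 m/s.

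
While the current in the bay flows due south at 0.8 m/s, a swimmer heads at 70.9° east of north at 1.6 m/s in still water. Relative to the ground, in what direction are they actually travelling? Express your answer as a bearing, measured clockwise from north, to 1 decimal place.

100.4°

Taking east as x and north as y: velocity relative to the water = (1.512, 0.524) m/s; the water relative to ground = (0.000, -0.800) m/s.
Velocity relative to ground = (1.512, 0.524) + (0.000, -0.800) = (1.512, -0.276) m/s.
Bearing = atan2(1.51, -0.28) = 100.36° clockwise from north.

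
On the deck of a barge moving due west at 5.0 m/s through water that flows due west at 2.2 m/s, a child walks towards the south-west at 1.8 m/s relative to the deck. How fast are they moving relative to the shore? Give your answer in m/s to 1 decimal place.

In east/north components (m/s): child relative to barge = (-1.273, -1.273); barge relative to water = (-5.000, 0.000); water relative to ground = (-2.200, 0.000).
Sum = (-8.473, -1.273) m/s.
Speed = |(-8.473, -1.273)| = 8.568 m/s.

8.6 m/s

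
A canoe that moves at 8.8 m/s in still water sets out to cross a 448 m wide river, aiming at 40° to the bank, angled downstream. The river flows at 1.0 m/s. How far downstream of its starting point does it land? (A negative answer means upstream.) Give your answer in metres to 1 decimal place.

Perpendicular speed = 5.657 m/s; crossing time = 448 / 5.657 = 79.200 s.
Net downstream speed = 7.741 m/s.
Drift = 7.741 × 79.200 = 613.106 m (downstream).

613.1 m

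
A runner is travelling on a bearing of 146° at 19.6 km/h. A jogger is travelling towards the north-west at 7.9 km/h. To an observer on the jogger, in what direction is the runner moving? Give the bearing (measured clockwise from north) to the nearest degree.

Taking east as x and north as y: runner velocity = (10.960, -16.249) km/h; jogger velocity = (-5.586, 5.586) km/h.
Velocity of runner relative to jogger = (10.960, -16.249) − (-5.586, 5.586) = (16.546, -21.835) km/h.
Bearing = atan2(16.55, -21.84) = 142.85° clockwise from north.

143°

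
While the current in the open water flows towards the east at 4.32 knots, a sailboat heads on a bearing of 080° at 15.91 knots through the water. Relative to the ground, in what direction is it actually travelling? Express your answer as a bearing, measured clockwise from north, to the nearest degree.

082°

Taking east as x and north as y: velocity relative to the water = (15.668, 2.763) knots; the water relative to ground = (4.320, 0.000) knots.
Velocity relative to ground = (15.668, 2.763) + (4.320, 0.000) = (19.988, 2.763) knots.
Bearing = atan2(19.99, 2.76) = 82.13° clockwise from north.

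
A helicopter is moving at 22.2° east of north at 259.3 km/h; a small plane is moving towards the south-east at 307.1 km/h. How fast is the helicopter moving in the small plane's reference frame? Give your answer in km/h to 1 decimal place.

Taking east as x and north as y: helicopter velocity = (97.974, 240.078) km/h; small plane velocity = (217.152, -217.152) km/h.
Velocity of helicopter relative to small plane = (97.974, 240.078) − (217.152, -217.152) = (-119.178, 457.231) km/h.
Magnitude = |(-119.178, 457.231)| = 472.508 km/h.

472.5 km/h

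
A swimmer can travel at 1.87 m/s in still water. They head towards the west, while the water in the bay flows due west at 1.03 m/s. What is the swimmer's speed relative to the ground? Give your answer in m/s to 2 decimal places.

Taking east as x and north as y: velocity relative to the water = (-1.870, 0.000) m/s; the water relative to ground = (-1.030, 0.000) m/s.
Velocity relative to ground = (-1.870, 0.000) + (-1.030, 0.000) = (-2.900, 0.000) m/s.
Speed = |(-2.900, 0.000)| = 2.900 m/s.

2.90 m/s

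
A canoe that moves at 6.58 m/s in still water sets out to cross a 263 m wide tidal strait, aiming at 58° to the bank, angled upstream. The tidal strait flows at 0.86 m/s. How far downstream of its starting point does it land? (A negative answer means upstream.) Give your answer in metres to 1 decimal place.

-123.8 m

Perpendicular speed = 5.580 m/s; crossing time = 263 / 5.580 = 47.131 s.
Net downstream speed = -2.627 m/s.
Drift = -2.627 × 47.131 = -123.808 m (upstream).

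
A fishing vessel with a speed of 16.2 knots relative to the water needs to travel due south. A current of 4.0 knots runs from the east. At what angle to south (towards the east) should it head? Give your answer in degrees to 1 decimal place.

14.3°

The current pushes perpendicular to the desired track; the heading must have a component into the current equal to 4.0 knots: 16.2 sin θ = 4.0.
sin θ = 0.2469, so θ = 14.295°.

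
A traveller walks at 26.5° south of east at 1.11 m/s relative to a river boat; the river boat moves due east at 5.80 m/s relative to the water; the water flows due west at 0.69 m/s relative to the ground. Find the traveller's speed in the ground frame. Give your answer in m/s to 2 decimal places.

In east/north components (m/s): traveller relative to river boat = (0.993, -0.495); river boat relative to water = (5.800, 0.000); water relative to ground = (-0.690, 0.000).
Sum = (6.103, -0.495) m/s.
Speed = |(6.103, -0.495)| = 6.123 m/s.

6.12 m/s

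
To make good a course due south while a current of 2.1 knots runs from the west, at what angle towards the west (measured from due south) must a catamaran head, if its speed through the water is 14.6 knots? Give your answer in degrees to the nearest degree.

8°

The current pushes perpendicular to the desired track; the heading must have a component into the current equal to 2.1 knots: 14.6 sin θ = 2.1.
sin θ = 0.1438, so θ = 8.270°.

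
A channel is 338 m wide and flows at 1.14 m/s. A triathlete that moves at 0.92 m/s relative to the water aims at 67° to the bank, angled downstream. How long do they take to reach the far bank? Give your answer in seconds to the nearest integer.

The component of the triathlete's velocity perpendicular to the bank is 0.92 × sin 67° = 0.847 m/s.
The flow acts along the bank and has no component across it.
Time = 338 / 0.847 = 399.119 s.

399 s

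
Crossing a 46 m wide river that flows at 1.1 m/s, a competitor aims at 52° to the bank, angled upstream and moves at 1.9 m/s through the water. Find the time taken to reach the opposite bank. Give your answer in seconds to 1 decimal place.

The component of the competitor's velocity perpendicular to the bank is 1.9 × sin 52° = 1.497 m/s.
Only the cross-stream component determines the crossing time; the current contributes nothing perpendicular to the bank.
Time = 46 / 1.497 = 30.724 s.

30.7 s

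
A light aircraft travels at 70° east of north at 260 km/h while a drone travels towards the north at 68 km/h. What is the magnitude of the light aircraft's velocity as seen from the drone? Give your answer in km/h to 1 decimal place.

Taking east as x and north as y: light aircraft velocity = (244.320, 88.925) km/h; drone velocity = (0.000, 68.000) km/h.
Velocity of light aircraft relative to drone = (244.320, 88.925) − (0.000, 68.000) = (244.320, 20.925) km/h.
Magnitude = |(244.320, 20.925)| = 245.215 km/h.

245.2 km/h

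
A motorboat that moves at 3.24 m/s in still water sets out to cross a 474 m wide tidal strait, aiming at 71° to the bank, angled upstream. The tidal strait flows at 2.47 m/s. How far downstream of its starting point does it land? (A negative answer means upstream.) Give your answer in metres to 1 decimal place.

Perpendicular speed = 3.063 m/s; crossing time = 474 / 3.063 = 154.726 s.
Net downstream speed = 1.415 m/s.
Drift = 1.415 × 154.726 = 218.962 m (downstream).

219.0 m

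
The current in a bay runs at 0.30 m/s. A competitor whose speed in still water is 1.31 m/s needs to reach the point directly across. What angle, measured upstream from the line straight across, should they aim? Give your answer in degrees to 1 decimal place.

To cancel the current, the upstream component of the competitor's velocity must equal the flow: 1.31 sin θ = 0.30.
sin θ = 0.30 / 1.31 = 0.2290.
θ = arcsin(0.2290) = 13.239°.

13.2°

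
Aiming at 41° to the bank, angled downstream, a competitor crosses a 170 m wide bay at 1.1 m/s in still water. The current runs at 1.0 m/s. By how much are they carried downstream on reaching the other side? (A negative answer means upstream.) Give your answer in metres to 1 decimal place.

Perpendicular speed = 0.722 m/s; crossing time = 170 / 0.722 = 235.566 s.
Net downstream speed = 1.830 m/s.
Drift = 1.830 × 235.566 = 431.129 m (downstream).

431.1 m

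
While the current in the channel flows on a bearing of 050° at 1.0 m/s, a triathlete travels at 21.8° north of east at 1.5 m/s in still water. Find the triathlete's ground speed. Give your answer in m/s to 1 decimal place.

Taking east as x and north as y: velocity relative to the water = (1.393, 0.557) m/s; the water relative to ground = (0.766, 0.643) m/s.
Velocity relative to ground = (1.393, 0.557) + (0.766, 0.643) = (2.159, 1.200) m/s.
Speed = |(2.159, 1.200)| = 2.470 m/s.

2.5 m/s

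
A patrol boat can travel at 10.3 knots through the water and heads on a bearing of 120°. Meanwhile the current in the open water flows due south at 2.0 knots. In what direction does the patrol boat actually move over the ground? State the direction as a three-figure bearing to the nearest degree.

129°

Taking east as x and north as y: velocity relative to the water = (8.920, -5.150) knots; the water relative to ground = (0.000, -2.000) knots.
Velocity relative to ground = (8.920, -5.150) + (0.000, -2.000) = (8.920, -7.150) knots.
Bearing = atan2(8.92, -7.15) = 128.71° clockwise from north.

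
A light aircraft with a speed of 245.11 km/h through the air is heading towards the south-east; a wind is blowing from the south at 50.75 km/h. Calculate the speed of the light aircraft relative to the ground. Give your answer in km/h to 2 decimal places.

Taking east as x and north as y: velocity relative to the air = (173.319, -173.319) km/h; the air relative to ground = (0.000, 50.750) km/h.
Velocity relative to ground = (173.319, -173.319) + (0.000, 50.750) = (173.319, -122.569) km/h.
Speed = |(173.319, -122.569)| = 212.280 km/h.

212.28 km/h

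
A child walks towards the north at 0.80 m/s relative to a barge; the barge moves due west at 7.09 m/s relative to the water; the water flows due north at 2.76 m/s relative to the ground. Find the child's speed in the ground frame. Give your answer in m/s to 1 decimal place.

In east/north components (m/s): child relative to barge = (0.000, 0.800); barge relative to water = (-7.090, 0.000); water relative to ground = (0.000, 2.760).
Sum = (-7.090, 3.560) m/s.
Speed = |(-7.090, 3.560)| = 7.934 m/s.

7.9 m/s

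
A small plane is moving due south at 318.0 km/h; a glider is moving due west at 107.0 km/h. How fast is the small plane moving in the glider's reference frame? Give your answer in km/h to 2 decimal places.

335.52 km/h

Taking east as x and north as y: small plane velocity = (0.000, -318.000) km/h; glider velocity = (-107.000, 0.000) km/h.
Velocity of small plane relative to glider = (0.000, -318.000) − (-107.000, 0.000) = (107.000, -318.000) km/h.
Magnitude = |(107.000, -318.000)| = 335.519 km/h.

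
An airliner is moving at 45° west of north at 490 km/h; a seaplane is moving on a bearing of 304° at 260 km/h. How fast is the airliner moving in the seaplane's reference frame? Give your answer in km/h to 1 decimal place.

240.0 km/h

Taking east as x and north as y: airliner velocity = (-346.482, 346.482) km/h; seaplane velocity = (-215.550, 145.390) km/h.
Velocity of airliner relative to seaplane = (-346.482, 346.482) − (-215.550, 145.390) = (-130.933, 201.092) km/h.
Magnitude = |(-130.933, 201.092)| = 239.961 km/h.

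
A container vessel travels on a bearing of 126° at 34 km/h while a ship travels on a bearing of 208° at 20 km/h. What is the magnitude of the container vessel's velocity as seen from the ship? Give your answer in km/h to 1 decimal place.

Taking east as x and north as y: container vessel velocity = (27.507, -19.985) km/h; ship velocity = (-9.389, -17.659) km/h.
Velocity of container vessel relative to ship = (27.507, -19.985) − (-9.389, -17.659) = (36.896, -2.326) km/h.
Magnitude = |(36.896, -2.326)| = 36.969 km/h.

37.0 km/h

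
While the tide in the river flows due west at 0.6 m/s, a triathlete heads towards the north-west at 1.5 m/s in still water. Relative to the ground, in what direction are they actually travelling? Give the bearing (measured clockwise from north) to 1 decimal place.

Taking east as x and north as y: velocity relative to the water = (-1.061, 1.061) m/s; the water relative to ground = (-0.600, 0.000) m/s.
Velocity relative to ground = (-1.061, 1.061) + (-0.600, 0.000) = (-1.661, 1.061) m/s.
Bearing = atan2(-1.66, 1.06) = 302.57° clockwise from north.

302.6°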